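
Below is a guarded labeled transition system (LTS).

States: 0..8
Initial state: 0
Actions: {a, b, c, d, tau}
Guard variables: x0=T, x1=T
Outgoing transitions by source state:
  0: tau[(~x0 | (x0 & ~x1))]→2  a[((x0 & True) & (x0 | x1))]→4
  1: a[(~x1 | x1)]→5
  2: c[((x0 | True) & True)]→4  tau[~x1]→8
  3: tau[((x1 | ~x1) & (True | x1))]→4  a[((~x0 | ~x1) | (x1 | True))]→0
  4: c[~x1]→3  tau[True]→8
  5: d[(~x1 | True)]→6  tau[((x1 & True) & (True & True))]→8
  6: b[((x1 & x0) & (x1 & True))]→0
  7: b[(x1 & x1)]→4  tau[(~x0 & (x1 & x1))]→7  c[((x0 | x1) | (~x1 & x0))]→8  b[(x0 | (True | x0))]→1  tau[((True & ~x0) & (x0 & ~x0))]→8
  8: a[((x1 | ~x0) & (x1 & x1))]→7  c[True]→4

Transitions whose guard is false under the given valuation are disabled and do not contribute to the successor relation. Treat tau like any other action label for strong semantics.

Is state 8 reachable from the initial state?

Answer: REACHABLE

Analysis:
14 transition(s) survive guard evaluation.
depth 0: {0}
depth 1: {4}  cumulative {0,4}
depth 2: {8}  cumulative {0,4,8}
depth 3: {7}  cumulative {0,4,7,8}
depth 4: {1}  cumulative {0,1,4,7,8}
depth 5: {5}  cumulative {0,1,4,5,7,8}
depth 6: {6}  cumulative {0,1,4,5,6,7,8}
Reachable = {0,1,4,5,6,7,8}
witness 8: a·tau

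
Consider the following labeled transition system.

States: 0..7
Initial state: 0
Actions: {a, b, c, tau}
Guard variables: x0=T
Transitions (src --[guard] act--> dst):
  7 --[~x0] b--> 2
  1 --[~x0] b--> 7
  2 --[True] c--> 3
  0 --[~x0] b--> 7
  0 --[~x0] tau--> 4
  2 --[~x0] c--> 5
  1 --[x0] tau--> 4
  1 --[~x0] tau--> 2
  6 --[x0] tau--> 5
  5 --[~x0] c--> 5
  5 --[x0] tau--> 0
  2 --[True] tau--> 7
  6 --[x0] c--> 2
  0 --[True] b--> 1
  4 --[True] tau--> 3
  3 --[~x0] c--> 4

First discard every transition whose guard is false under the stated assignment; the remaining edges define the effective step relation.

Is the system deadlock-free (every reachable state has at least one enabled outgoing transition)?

Reachable = {0,1,3,4}
  0: b→1  [deg 1]
  1: tau→4  [deg 1]
  3: ∅  [no exit]
  4: tau→3  [deg 1]
witness 3: b·tau·tau

Answer: DEADLOCK at state 3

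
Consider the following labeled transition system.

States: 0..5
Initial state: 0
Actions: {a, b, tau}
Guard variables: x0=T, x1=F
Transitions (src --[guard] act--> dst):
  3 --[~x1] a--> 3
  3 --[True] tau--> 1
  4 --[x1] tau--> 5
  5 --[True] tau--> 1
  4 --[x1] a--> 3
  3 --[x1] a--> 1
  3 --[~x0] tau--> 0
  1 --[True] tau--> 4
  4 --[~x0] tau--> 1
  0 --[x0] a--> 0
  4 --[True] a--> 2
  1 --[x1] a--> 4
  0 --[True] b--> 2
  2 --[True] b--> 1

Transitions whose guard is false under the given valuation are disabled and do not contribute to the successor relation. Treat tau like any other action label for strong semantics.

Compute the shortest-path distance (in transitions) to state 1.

BFS to 1:
  depth 0: {0}
  depth 1: {2}
  depth 2: {1}
1 enters at depth 2; path b·b

Answer: 2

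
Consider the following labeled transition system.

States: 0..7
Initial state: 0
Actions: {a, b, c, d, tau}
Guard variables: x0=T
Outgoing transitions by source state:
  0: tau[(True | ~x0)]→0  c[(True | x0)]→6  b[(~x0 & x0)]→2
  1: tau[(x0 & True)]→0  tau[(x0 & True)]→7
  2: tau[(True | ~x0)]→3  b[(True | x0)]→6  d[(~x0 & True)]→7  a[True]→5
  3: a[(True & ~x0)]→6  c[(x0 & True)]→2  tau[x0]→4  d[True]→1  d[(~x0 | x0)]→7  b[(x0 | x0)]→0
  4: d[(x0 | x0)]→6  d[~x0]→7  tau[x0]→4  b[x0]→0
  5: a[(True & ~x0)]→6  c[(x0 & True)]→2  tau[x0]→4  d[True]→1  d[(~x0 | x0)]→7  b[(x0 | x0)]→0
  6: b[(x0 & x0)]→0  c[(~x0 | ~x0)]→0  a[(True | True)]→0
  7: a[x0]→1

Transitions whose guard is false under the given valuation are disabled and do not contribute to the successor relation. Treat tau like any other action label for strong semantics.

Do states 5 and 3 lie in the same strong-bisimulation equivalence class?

Answer: BISIMILAR

Working:
Bisimulation quotient by refinement:
  round 0: {{0,1,2,3,4,5,6,7}}
  round 1: {{0},{1},{2},{3,5},{4},{6},{7}}
Fixed point at round 2; 7 class(es).
[5]={3,5}  [3]={3,5}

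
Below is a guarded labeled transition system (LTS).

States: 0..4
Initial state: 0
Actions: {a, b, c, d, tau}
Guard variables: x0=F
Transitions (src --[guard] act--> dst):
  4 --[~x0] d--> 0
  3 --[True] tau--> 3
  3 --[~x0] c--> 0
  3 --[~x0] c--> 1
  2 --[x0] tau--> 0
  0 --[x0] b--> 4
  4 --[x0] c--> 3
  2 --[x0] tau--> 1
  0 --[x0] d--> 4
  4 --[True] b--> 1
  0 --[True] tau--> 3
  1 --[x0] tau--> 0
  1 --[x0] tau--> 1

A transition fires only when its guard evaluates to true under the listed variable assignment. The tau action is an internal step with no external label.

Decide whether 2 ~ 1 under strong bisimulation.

Bisimulation quotient by refinement:
  π0 = {{0,1,2,3,4}}
  π1 = {{0},{1,2},{3},{4}}
Fixed point at round 2; 4 class(es).
2∈{1,2}, 1∈{1,2}

Answer: BISIMILAR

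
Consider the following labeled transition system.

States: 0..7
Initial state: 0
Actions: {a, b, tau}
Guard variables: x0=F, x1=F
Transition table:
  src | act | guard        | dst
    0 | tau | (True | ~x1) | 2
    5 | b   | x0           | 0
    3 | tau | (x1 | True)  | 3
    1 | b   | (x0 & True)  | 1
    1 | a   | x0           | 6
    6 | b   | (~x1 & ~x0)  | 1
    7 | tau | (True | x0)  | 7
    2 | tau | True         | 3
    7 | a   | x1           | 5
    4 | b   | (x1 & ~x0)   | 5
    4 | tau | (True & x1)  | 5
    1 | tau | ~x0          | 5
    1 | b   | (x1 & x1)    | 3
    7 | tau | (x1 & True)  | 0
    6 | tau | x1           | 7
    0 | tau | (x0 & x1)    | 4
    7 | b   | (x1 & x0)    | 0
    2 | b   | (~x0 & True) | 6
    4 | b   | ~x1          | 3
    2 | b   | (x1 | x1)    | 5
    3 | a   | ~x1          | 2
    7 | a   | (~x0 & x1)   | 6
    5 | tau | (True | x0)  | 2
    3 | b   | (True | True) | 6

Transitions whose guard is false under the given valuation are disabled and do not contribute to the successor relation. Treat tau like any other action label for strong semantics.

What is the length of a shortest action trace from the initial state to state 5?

BFS to 5:
  Layer 0: {0}
  Layer 1: {2}
  Layer 2: {3,6}
  Layer 3: {1}
  Layer 4: {5}
5 enters at depth 4; path tau·b·b·tau

Answer: 4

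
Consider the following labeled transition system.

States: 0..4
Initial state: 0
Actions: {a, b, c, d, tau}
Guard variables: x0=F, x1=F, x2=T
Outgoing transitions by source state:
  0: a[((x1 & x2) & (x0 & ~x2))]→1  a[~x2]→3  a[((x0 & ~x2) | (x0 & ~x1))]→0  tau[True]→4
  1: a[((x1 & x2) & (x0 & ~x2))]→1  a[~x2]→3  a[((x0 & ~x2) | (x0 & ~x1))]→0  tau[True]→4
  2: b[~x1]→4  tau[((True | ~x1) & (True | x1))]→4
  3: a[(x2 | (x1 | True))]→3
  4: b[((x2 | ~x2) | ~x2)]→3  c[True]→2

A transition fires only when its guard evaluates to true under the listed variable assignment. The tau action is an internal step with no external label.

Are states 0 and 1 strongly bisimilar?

Bisimulation quotient by refinement:
  round 0: {{0,1,2,3,4}}
  round 1: {{0,1},{2},{3},{4}}
Fixed point at round 2; 4 class(es).
class of 0: {0,1}; class of 1: {0,1}

Answer: BISIMILAR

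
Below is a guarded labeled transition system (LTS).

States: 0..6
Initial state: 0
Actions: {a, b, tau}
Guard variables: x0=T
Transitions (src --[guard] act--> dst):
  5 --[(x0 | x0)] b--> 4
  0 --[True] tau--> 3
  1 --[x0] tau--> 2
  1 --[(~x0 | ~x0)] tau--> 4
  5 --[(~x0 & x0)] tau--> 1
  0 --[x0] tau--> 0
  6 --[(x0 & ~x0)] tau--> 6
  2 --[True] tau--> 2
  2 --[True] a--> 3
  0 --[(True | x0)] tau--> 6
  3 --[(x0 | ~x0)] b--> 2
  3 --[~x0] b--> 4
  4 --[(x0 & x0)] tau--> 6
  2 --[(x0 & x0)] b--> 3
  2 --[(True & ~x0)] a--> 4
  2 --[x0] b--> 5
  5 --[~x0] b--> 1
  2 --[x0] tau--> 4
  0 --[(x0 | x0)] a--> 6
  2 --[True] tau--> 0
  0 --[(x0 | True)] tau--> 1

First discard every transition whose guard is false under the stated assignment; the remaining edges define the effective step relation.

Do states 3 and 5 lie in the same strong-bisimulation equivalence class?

Answer: NOT BISIMILAR

Working:
Compute ~ classes (split until stable):
  round 0: {{0,1,2,3,4,5,6}}
  round 1: {{0},{1,4},{2},{3,5},{6}}
  round 2: {{0},{1},{2},{3},{4},{5},{6}}
stable after 3 split(s): 7 block(s)
[3]={3}  [5]={5}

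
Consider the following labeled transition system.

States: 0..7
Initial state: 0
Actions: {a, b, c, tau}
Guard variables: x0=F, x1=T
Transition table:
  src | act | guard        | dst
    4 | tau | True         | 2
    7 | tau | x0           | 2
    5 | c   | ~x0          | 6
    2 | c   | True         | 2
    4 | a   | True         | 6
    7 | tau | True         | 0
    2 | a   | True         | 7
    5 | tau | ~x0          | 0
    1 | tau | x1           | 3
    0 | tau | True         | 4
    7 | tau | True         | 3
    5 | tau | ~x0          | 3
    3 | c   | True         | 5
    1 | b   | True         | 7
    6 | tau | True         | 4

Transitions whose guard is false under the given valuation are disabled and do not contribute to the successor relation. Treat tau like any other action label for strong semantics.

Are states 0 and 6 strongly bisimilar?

Answer: BISIMILAR

Working:
Refine partition for ~:
  π0 = {{0,1,2,3,4,5,6,7}}
  π1 = {{0,6,7},{1},{2},{3},{4},{5}}
  π2 = {{0,6},{1},{2},{3},{4},{5},{7}}
Fixed point at round 3; 7 class(es).
[0]={0,6}  [6]={0,6}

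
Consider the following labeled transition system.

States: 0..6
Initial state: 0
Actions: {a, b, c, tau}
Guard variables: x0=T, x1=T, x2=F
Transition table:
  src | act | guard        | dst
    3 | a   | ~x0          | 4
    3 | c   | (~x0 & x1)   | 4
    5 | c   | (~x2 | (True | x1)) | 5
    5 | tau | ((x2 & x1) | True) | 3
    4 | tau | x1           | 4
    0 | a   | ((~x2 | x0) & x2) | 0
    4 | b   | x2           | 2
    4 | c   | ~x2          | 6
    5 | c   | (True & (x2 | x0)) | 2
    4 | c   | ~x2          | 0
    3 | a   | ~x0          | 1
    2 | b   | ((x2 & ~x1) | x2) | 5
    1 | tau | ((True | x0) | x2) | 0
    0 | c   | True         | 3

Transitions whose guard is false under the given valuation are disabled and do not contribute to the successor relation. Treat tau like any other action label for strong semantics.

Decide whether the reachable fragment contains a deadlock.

Reach set: {0,3}
  0: c→3  [1 exit(s)]
  3: ∅  [no exit]
witness 3: c

Answer: DEADLOCK at state 3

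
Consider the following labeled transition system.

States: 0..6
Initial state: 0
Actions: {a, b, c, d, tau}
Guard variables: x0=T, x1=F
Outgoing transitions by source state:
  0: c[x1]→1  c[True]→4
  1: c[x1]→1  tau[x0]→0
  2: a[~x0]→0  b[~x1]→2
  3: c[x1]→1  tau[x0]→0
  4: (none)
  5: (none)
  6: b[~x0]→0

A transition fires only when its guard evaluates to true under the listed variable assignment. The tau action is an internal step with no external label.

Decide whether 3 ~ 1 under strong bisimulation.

Answer: BISIMILAR

Trace:
Bisimulation quotient by refinement:
  P[0] = {{0,1,2,3,4,5,6}}
  P[1] = {{0},{1,3},{2},{4,5,6}}
4 equivalence class(es) (converged in 2)
3∈{1,3}, 1∈{1,3}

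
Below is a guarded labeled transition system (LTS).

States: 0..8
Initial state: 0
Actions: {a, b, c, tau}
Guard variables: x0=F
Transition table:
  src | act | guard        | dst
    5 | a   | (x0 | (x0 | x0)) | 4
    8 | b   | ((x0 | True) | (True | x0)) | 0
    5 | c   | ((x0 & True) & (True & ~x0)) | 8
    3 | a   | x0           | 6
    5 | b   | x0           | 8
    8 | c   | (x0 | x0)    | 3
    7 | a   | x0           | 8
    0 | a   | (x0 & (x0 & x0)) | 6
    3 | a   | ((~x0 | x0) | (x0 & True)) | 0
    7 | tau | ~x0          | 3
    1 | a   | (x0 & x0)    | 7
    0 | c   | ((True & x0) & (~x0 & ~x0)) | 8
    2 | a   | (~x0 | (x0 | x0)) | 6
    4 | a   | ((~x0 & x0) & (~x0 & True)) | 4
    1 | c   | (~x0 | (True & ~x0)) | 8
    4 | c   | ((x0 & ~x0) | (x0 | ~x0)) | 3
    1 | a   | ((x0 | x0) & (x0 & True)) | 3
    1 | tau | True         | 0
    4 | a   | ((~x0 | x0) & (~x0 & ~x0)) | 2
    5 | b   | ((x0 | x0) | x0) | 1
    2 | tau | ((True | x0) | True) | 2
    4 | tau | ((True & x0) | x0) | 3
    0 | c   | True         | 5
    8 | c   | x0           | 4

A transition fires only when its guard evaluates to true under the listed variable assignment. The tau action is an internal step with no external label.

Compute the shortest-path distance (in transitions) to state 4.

Answer: UNREACHABLE

Working:
Layered search for 4:
  Layer 0: {0}
  Layer 1: {5}
4 never appears.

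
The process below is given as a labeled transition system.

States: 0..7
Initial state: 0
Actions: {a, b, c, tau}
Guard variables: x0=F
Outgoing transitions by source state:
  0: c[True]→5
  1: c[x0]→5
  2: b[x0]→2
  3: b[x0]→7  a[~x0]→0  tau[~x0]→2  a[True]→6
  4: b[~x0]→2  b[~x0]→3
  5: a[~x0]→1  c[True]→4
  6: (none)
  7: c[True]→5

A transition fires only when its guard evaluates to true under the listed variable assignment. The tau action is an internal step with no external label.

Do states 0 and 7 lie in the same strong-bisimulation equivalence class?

Answer: BISIMILAR

Analysis:
Bisimulation quotient by refinement:
  P[0] = {{0,1,2,3,4,5,6,7}}
  P[1] = {{0,7},{1,2,6},{3},{4},{5}}
5 equivalence class(es) (converged in 2)
class of 0: {0,7}; class of 7: {0,7}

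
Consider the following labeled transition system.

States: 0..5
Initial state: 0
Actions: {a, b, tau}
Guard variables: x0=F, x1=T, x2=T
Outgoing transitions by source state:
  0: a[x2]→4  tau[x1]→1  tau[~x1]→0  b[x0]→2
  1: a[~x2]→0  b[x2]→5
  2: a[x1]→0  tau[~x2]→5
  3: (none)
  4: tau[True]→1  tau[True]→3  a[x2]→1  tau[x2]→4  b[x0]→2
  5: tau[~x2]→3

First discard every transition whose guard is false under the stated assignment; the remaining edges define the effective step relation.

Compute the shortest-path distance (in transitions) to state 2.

Answer: UNREACHABLE

Trace:
Breadth-first toward 2:
  Layer 0: {0}
  Layer 1: {1,4}
  Layer 2: {3,5}
2 never appears.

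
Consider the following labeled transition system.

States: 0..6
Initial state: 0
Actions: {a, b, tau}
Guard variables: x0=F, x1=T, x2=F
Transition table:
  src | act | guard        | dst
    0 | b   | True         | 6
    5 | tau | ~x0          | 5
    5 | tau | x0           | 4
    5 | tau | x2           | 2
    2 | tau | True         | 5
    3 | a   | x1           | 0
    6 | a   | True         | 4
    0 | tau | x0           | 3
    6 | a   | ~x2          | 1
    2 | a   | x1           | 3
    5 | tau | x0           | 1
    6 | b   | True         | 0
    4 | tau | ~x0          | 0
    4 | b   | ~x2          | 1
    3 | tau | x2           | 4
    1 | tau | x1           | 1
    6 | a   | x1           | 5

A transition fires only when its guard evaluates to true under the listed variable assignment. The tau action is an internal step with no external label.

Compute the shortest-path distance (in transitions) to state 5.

Answer: 2

Analysis:
Layered search for 5:
  Layer 0: {0}
  Layer 1: {6}
  Layer 2: {1,4,5}
5 enters at depth 2; path b·a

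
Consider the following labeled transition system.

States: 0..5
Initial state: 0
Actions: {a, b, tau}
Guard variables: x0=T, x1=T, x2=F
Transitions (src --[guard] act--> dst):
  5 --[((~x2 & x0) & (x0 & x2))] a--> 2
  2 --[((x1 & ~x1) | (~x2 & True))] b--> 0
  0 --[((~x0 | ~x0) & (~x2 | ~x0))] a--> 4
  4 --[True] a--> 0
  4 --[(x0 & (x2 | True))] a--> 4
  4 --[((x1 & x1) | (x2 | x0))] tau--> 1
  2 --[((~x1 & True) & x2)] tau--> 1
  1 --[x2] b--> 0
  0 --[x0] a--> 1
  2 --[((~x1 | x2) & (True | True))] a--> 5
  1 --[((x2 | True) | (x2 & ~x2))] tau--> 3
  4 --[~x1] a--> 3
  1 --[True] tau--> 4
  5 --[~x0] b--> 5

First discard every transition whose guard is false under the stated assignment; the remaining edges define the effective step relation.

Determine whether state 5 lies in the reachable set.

Answer: UNREACHABLE

Working:
7 transition(s) survive guard evaluation.
L0 = {0}
L1 = {1}  now seen {0,1}
L2 = {3,4}  now seen {0,1,3,4}
Reachable = {0,1,3,4}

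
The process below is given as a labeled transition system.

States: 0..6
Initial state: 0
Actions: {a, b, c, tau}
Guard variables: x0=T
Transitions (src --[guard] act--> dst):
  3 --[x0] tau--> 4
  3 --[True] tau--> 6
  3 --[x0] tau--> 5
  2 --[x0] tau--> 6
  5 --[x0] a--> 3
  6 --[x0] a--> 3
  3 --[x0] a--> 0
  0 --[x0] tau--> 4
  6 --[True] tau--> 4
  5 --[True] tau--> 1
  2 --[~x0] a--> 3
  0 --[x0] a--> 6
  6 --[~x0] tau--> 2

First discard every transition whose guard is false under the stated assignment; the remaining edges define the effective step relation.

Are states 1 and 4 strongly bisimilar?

Answer: BISIMILAR

Trace:
Compute ~ classes (split until stable):
  P[0] = {{0,1,2,3,4,5,6}}
  P[1] = {{0,3,5,6},{1,4},{2}}
  P[2] = {{0,5,6},{1,4},{2},{3}}
  P[3] = {{0},{1,4},{2},{3},{5,6}}
stable after 4 split(s): 5 block(s)
1∈{1,4}, 4∈{1,4}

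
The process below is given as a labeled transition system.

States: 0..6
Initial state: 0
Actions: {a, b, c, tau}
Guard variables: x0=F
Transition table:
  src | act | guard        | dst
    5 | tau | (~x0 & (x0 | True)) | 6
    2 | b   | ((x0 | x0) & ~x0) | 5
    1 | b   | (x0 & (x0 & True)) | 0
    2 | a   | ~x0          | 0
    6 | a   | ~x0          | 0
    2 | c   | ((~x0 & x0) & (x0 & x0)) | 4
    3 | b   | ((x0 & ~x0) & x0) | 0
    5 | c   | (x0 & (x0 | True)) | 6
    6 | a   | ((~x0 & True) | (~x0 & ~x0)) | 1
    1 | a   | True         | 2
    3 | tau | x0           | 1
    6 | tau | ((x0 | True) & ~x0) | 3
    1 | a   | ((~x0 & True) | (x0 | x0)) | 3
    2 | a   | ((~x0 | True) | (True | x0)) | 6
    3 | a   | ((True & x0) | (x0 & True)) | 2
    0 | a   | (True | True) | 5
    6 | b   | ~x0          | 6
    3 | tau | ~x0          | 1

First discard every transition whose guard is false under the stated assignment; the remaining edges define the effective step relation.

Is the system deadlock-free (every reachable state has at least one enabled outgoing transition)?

Answer: DEADLOCK-FREE

Trace:
Reachable = {0,1,2,3,5,6}
  0: a→5  [1 out]
  1: a→2  a→3  [2 out]
  2: a→0  a→6  [2 out]
  3: tau→1  [1 out]
  5: tau→6  [1 out]
  6: a→0  a→1  b→6  tau→3  [4 out]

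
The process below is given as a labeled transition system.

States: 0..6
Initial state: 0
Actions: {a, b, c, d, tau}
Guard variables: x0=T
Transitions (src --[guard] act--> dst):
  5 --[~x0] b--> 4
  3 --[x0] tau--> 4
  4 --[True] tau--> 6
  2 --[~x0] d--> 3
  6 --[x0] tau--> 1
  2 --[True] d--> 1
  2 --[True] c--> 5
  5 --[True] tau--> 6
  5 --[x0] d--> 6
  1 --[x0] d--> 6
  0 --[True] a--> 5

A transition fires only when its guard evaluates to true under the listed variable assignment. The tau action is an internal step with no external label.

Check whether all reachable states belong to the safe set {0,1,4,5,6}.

Answer: INVARIANT HOLDS

Trace:
Allowed set {0,1,4,5,6}
Reachable = {0,1,5,6}
  0: ✓
  1: ✓
  5: ✓
  6: ✓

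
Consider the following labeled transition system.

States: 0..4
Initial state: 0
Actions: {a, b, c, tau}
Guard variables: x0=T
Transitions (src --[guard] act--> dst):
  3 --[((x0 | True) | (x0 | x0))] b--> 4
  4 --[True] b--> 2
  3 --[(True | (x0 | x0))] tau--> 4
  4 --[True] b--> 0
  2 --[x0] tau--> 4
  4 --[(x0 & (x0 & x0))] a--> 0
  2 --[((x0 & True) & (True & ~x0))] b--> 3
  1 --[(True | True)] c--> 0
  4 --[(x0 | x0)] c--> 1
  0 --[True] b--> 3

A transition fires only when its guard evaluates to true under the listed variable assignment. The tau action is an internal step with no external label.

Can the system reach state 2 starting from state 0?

Answer: REACHABLE

Trace:
Guard filter leaves 9 enabled edge(s).
Layer 0: {0}
Layer 1: {3}  cumulative {0,3}
Layer 2: {4}  cumulative {0,3,4}
Layer 3: {1,2}  cumulative {0,1,2,3,4}
Reach set: {0,1,2,3,4}
witness 2: b·b·b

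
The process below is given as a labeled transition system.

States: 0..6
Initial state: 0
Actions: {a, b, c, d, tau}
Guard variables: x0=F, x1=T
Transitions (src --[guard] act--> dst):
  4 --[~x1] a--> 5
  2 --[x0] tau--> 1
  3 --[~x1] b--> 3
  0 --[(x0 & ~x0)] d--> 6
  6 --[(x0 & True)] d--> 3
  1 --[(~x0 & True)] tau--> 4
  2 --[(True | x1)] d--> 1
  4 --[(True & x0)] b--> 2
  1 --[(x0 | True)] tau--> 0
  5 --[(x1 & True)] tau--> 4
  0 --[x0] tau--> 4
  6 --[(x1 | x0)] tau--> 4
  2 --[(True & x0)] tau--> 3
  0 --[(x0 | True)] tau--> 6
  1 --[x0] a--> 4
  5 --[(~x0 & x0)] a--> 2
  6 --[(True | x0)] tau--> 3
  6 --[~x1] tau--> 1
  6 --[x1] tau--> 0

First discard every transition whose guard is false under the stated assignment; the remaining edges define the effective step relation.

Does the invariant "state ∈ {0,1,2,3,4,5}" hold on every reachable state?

Answer: INVARIANT VIOLATED at state 6

Trace:
Inv-set: {0,1,2,3,4,5}
Reach set: {0,3,4,6}
  0: safe
  3: safe
  4: safe
  6: outside
reach 6 via tau — violates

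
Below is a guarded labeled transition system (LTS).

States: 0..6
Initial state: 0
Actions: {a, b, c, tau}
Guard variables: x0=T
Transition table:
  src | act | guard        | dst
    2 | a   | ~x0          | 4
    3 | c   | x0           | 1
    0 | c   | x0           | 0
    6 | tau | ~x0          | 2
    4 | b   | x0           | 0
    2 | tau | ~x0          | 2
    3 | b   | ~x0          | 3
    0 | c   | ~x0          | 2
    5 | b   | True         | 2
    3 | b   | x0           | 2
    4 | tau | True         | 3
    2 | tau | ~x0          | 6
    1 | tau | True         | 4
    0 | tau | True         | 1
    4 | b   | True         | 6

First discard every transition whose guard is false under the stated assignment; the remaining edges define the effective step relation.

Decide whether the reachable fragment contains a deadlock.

Answer: DEADLOCK at state 2

Working:
R = {0,1,2,3,4,6}
  0: c→0  tau→1  [2 out]
  1: tau→4  [1 out]
  2: ∅  [STUCK]
  3: b→2  c→1  [2 out]
  4: b→0  b→6  tau→3  [3 out]
  6: ∅  [STUCK]
witness 2: tau·tau·tau·b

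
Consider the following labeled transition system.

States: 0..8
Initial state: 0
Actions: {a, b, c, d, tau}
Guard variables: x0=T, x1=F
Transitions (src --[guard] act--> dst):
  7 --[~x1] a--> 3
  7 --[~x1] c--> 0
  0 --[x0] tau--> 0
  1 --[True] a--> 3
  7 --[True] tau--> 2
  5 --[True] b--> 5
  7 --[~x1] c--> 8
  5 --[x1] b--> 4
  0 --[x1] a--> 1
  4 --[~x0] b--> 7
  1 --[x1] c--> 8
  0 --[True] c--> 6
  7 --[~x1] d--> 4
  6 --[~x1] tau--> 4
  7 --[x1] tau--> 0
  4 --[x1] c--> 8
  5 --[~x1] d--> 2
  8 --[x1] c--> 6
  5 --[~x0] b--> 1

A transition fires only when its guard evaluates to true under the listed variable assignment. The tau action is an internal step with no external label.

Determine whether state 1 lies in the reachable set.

Answer: UNREACHABLE

Trace:
11 transition(s) survive guard evaluation.
depth 0: {0}
depth 1: {6}  now seen {0,6}
depth 2: {4}  now seen {0,4,6}
Reach set: {0,4,6}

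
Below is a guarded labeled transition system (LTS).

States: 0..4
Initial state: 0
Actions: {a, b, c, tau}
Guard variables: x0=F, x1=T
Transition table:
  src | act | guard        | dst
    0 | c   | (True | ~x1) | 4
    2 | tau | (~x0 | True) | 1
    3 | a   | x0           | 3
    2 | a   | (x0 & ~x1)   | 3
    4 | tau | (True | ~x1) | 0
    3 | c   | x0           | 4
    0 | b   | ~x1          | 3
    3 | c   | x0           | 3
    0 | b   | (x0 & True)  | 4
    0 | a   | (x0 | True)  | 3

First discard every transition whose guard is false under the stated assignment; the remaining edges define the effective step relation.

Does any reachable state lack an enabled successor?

R = {0,3,4}
  0: a→3  c→4  [2 out]
  3: ∅  [STUCK]
  4: tau→0  [1 out]
witness 3: a

Answer: DEADLOCK at state 3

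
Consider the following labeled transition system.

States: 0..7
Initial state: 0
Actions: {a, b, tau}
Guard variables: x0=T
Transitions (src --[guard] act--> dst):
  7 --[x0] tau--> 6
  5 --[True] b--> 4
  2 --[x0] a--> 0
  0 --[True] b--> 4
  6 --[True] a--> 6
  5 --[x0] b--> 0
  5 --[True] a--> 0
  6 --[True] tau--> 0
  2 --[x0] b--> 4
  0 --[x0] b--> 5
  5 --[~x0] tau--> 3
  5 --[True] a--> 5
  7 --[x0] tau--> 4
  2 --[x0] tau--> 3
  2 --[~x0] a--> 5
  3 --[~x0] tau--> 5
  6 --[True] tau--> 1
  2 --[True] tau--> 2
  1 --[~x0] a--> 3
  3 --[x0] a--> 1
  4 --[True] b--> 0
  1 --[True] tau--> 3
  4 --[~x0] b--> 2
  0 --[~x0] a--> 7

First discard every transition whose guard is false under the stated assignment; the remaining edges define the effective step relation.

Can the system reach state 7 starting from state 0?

18 transition(s) survive guard evaluation.
depth 0: {0}
depth 1: {4,5}  now seen {0,4,5}
R = {0,4,5}

Answer: UNREACHABLE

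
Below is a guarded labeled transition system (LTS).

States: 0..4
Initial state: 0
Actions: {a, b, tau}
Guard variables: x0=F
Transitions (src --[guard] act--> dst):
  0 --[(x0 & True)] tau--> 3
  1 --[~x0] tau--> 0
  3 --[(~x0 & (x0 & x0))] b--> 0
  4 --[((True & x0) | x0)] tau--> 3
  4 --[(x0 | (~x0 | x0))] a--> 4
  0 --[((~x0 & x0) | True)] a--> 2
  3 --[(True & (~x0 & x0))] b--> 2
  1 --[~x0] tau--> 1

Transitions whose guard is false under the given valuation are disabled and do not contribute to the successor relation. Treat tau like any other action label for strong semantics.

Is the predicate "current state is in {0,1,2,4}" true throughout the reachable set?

Answer: INVARIANT HOLDS

Trace:
Inv-set: {0,1,2,4}
R = {0,2}
  0: safe
  2: safe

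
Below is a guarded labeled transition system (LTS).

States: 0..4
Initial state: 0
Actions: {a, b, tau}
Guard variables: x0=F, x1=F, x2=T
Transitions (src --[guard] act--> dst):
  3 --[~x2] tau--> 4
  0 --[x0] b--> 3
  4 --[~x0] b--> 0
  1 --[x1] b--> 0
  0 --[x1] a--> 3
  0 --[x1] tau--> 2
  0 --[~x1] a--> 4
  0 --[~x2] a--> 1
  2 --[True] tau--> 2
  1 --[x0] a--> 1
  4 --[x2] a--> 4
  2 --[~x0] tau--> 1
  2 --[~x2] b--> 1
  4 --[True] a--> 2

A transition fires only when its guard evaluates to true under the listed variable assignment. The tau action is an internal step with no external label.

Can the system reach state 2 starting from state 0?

6 transition(s) survive guard evaluation.
Layer 0: {0}
Layer 1: {4}  now seen {0,4}
Layer 2: {2}  now seen {0,2,4}
Layer 3: {1}  now seen {0,1,2,4}
Reach set: {0,1,2,4}
trace reaching 2: a·a

Answer: REACHABLE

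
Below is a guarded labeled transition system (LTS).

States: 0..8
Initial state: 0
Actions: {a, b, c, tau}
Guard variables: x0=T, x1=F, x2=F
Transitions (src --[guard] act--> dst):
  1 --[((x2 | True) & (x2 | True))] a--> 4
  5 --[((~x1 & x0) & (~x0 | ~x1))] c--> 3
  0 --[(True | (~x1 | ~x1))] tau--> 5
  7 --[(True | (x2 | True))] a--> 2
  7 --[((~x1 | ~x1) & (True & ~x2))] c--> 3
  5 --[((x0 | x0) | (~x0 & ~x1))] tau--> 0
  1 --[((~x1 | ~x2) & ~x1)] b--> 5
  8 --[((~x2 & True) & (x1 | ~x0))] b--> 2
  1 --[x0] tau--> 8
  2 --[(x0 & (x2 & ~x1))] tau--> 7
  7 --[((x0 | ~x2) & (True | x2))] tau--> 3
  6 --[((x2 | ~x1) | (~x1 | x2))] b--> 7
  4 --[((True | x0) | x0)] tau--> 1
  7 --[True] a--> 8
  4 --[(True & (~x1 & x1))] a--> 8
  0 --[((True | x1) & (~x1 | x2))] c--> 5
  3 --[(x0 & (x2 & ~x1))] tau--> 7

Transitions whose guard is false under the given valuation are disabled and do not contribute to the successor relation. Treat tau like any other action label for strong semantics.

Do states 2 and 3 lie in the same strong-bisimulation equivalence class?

Bisimulation quotient by refinement:
  P[0] = {{0,1,2,3,4,5,6,7,8}}
  P[1] = {{0,5},{1},{2,3,8},{4},{6},{7}}
  P[2] = {{0},{1},{2,3,8},{4},{5},{6},{7}}
Fixed point at round 3; 7 class(es).
class of 2: {2,3,8}; class of 3: {2,3,8}

Answer: BISIMILAR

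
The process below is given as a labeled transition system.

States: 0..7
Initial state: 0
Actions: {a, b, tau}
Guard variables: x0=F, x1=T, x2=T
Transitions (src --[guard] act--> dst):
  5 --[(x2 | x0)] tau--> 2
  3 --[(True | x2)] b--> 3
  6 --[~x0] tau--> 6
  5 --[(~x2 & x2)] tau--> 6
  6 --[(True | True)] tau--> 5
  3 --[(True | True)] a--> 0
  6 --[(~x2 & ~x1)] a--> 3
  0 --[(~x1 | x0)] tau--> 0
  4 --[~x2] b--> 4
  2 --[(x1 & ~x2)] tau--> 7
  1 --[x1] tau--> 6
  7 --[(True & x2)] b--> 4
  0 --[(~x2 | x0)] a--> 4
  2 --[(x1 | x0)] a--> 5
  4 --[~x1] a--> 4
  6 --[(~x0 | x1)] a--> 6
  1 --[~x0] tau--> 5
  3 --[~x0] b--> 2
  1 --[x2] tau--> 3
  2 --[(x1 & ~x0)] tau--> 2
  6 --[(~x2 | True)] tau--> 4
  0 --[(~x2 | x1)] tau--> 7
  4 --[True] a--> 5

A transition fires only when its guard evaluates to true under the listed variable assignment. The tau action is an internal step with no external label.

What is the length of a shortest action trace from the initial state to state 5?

BFS to 5:
  L0 = {0}
  L1 = {7}
  L2 = {4}
  L3 = {5}
first hit 5 at d=3 via tau·b·a

Answer: 3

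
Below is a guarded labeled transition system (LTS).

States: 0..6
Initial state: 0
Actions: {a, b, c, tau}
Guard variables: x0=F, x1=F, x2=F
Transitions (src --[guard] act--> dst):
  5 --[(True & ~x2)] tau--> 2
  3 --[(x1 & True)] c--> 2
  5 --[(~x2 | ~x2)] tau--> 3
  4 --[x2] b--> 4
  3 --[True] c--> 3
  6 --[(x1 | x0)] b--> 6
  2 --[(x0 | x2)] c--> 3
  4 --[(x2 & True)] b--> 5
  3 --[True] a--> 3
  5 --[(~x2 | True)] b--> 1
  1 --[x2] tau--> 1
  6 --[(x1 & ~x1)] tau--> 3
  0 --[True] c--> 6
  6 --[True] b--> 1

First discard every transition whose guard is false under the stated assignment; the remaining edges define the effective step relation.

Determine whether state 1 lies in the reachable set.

Answer: REACHABLE

Analysis:
Guard filter leaves 7 enabled edge(s).
L0 = {0}
L1 = {6}  total {0,6}
L2 = {1}  total {0,1,6}
R = {0,1,6}
witness 1: c·b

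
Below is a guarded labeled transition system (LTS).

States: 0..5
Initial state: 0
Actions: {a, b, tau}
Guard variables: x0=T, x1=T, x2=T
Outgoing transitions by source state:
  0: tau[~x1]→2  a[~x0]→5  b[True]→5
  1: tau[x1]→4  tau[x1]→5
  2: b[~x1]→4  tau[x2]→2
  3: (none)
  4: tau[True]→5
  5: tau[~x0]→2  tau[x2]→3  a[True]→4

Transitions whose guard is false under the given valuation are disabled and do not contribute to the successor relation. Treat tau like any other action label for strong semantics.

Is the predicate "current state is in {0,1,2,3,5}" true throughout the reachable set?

Answer: INVARIANT VIOLATED at state 4

Analysis:
Allowed set {0,1,2,3,5}
R = {0,3,4,5}
  0: ok
  3: ok
  4: VIOLATES
  5: ok
witness against invariant: b·a → 4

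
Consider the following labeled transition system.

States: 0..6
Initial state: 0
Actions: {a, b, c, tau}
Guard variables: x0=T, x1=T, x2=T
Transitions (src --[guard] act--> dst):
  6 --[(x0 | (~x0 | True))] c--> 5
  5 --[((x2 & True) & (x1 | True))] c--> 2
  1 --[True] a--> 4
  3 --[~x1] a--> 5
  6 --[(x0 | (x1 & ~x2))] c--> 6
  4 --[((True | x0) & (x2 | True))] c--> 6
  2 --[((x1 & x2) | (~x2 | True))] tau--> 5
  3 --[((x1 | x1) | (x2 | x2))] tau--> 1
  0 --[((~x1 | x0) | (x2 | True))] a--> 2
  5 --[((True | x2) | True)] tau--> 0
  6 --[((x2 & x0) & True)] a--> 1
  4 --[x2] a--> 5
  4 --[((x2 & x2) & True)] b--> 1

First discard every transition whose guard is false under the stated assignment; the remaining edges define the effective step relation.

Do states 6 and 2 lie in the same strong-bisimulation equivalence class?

Compute ~ classes (split until stable):
  P[0] = {{0,1,2,3,4,5,6}}
  P[1] = {{0,1},{2,3},{4},{5},{6}}
  P[2] = {{0},{1},{2},{3},{4},{5},{6}}
7 equivalence class(es) (converged in 3)
[6]={6}  [2]={2}

Answer: NOT BISIMILAR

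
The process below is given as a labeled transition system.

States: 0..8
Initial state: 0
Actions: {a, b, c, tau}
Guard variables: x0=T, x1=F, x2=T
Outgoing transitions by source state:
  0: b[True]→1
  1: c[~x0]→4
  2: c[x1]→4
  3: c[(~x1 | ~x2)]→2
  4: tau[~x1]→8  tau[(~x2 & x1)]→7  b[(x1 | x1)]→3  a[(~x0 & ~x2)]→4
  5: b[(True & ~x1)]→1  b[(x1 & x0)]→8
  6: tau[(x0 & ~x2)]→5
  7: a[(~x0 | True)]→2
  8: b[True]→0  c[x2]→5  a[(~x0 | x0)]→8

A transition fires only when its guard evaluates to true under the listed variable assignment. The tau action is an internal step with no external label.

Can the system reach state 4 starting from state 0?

After dropping false guards: 8 live edges.
L0 = {0}
L1 = {1}  total {0,1}
Reachable = {0,1}

Answer: UNREACHABLE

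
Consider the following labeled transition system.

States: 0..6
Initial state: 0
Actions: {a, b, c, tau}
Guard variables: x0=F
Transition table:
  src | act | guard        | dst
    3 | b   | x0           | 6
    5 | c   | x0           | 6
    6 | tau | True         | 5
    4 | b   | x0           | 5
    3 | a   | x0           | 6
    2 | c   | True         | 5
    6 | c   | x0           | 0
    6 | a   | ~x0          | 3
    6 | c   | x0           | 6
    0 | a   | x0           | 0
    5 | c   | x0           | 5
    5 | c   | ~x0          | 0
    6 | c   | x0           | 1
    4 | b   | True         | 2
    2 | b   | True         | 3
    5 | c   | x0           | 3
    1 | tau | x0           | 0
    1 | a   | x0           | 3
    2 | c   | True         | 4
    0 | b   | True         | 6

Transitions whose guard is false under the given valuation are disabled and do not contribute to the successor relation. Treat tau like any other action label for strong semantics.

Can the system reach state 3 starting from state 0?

8 transition(s) survive guard evaluation.
L0 = {0}
L1 = {6}  total {0,6}
L2 = {3,5}  total {0,3,5,6}
R = {0,3,5,6}
witness 3: b·a

Answer: REACHABLE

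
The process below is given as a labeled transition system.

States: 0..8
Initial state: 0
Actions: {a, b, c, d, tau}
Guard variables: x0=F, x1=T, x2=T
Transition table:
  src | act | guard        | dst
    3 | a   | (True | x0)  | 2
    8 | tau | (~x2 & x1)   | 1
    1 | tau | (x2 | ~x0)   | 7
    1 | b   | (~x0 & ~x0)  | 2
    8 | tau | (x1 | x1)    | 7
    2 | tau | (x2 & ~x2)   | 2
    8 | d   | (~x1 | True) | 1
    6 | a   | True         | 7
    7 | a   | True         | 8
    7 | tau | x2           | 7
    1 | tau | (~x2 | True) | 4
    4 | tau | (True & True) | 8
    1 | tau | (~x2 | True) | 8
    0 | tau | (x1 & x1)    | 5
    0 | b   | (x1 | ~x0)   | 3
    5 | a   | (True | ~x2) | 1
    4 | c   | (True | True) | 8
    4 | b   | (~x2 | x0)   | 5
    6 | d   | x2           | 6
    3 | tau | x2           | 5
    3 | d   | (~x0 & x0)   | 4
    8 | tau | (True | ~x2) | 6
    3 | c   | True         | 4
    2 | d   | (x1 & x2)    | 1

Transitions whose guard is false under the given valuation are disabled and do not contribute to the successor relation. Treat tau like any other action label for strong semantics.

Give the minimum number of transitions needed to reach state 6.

Answer: 4

Trace:
BFS to 6:
  Layer 0: {0}
  Layer 1: {3,5}
  Layer 2: {1,2,4}
  Layer 3: {7,8}
  Layer 4: {6}
6 enters at depth 4; path b·c·c·tau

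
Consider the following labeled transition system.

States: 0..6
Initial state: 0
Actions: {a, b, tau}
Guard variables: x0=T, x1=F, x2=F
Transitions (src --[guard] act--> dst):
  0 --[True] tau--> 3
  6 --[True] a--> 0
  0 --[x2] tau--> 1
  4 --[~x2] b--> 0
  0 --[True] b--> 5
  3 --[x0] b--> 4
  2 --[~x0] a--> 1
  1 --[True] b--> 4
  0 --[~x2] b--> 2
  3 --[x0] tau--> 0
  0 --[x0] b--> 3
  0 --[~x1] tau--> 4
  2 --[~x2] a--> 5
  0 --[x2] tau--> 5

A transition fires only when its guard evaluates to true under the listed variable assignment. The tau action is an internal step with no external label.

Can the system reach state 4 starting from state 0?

Answer: REACHABLE

Analysis:
After dropping false guards: 11 live edges.
L0 = {0}
L1 = {2,3,4,5}  cumulative {0,2,3,4,5}
Reachable = {0,2,3,4,5}
Path to 4: tau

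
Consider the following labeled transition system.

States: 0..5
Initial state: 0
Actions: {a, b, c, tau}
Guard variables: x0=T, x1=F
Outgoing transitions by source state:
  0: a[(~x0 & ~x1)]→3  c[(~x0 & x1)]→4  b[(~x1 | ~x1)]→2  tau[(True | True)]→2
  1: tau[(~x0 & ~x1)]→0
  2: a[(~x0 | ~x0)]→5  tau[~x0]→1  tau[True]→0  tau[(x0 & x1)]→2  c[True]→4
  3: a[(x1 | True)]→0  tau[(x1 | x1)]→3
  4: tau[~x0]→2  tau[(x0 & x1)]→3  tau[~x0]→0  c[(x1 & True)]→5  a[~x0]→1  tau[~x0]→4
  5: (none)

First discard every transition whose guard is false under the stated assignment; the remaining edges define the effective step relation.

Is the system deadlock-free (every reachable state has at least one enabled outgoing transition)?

Reachable = {0,2,4}
  0: b→2  tau→2  [2 out]
  2: c→4  tau→0  [2 out]
  4: ∅  [no exit]
witness 4: b·c

Answer: DEADLOCK at state 4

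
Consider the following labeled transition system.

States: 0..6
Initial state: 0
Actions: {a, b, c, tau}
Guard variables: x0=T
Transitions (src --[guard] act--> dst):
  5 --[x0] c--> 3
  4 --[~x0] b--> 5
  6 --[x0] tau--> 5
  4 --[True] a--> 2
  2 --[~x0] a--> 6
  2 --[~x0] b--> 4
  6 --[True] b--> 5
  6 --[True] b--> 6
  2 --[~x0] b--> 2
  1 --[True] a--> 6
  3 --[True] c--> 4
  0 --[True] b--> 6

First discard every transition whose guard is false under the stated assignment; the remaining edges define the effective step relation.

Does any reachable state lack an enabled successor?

Answer: DEADLOCK at state 2

Analysis:
R = {0,2,3,4,5,6}
  0: b→6  [deg 1]
  2: ∅  [no exit]
  3: c→4  [deg 1]
  4: a→2  [deg 1]
  5: c→3  [deg 1]
  6: b→5  b→6  tau→5  [deg 3]
Path to 2: b·tau·c·c·a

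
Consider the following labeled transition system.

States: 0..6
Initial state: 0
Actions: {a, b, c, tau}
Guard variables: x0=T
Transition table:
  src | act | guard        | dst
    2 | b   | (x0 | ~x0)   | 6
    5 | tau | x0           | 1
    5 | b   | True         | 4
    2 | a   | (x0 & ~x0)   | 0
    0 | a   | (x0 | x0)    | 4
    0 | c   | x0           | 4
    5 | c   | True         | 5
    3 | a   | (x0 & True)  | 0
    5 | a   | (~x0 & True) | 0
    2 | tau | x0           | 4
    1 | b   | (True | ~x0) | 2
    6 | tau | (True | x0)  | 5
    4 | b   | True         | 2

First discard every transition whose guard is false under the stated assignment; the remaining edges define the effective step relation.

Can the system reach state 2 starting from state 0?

Answer: REACHABLE

Analysis:
After dropping false guards: 11 live edges.
L0 = {0}
L1 = {4}  total {0,4}
L2 = {2}  total {0,2,4}
L3 = {6}  total {0,2,4,6}
L4 = {5}  total {0,2,4,5,6}
L5 = {1}  total {0,1,2,4,5,6}
R = {0,1,2,4,5,6}
witness 2: a·b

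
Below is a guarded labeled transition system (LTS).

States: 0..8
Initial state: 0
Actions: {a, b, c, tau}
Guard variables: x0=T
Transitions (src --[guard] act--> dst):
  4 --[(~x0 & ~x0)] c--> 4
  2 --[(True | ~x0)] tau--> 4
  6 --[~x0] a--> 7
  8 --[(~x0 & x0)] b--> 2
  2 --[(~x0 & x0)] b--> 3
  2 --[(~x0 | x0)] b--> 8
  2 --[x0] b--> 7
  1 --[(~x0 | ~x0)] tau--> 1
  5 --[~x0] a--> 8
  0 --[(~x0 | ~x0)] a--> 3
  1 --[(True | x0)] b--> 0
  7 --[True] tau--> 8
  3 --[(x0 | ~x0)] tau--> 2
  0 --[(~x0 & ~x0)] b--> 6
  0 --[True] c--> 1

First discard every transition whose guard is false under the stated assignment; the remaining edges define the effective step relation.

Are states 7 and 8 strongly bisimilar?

Compute ~ classes (split until stable):
  P[0] = {{0,1,2,3,4,5,6,7,8}}
  P[1] = {{0},{1},{2},{3,7},{4,5,6,8}}
  P[2] = {{0},{1},{2},{3},{4,5,6,8},{7}}
stable after 3 split(s): 6 block(s)
[7]={7}  [8]={4,5,6,8}

Answer: NOT BISIMILAR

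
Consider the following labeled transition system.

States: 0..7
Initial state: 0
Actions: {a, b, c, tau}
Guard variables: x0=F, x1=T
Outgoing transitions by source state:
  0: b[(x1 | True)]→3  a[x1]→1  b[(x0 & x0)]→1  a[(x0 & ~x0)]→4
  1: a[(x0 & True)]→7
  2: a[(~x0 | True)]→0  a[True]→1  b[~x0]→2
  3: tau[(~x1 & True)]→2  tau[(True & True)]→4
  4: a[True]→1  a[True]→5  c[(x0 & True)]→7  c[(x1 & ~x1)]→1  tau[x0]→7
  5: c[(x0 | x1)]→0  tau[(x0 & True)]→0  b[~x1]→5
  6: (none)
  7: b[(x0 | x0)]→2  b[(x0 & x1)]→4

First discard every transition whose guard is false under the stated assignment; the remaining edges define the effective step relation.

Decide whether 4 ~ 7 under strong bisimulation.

Answer: NOT BISIMILAR

Trace:
Refine partition for ~:
  P[0] = {{0,1,2,3,4,5,6,7}}
  P[1] = {{0,2},{1,6,7},{3},{4},{5}}
  P[2] = {{0},{1,6,7},{2},{3},{4},{5}}
6 equivalence class(es) (converged in 3)
[4]={4}  [7]={1,6,7}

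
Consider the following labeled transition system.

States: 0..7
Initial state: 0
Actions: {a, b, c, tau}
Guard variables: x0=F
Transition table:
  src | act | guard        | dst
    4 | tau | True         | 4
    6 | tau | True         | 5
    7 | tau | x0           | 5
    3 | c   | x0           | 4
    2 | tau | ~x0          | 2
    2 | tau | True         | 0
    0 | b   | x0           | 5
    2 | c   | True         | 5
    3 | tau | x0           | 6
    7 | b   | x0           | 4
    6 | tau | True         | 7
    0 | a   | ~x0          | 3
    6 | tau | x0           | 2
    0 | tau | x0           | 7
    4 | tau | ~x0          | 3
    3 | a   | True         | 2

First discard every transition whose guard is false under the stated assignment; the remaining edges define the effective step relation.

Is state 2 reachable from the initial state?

Answer: REACHABLE

Working:
Guard filter leaves 9 enabled edge(s).
Layer 0: {0}
Layer 1: {3}  cumulative {0,3}
Layer 2: {2}  cumulative {0,2,3}
Layer 3: {5}  cumulative {0,2,3,5}
R = {0,2,3,5}
trace reaching 2: a·a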